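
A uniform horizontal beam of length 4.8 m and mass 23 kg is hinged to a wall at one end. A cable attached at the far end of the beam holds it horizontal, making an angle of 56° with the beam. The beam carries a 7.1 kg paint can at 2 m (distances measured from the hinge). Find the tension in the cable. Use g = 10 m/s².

About the hinge:
Beam weight: 23 × 10 = 230 N down at 2.4 m → arm 2.4 m, τ = 230 × 2.4 = 552 N·m clockwise.
Paint can: 7.1 × 10 = 71 N down at 2 m → arm 2 m, τ = 71 × 2 = 142 N·m clockwise.
Total clockwise load moment = 694 N·m.
The cable tension T acts at 4.8 m; only its component perpendicular to the beam, T sinθ, produces torque. sin 56° = 0.829.
Στ = 0 ⇒ T × 4.8 × 0.829 = 694 ⇒ T = 694 / 3.979 = 174 N.

T ≈ 174 N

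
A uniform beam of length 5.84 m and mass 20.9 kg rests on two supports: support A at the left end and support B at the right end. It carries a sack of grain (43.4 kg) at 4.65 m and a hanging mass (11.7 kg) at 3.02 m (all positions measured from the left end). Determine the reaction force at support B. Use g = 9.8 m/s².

R_B ≈ 500 N

Sum moments about support A (its reaction then has zero moment arm).
Beam weight: 20.9 × 9.8 = 204.8 N down at 2.92 m → arm 2.92 m, τ = 204.8 × 2.92 = 598 N·m clockwise.
Sack of grain: 43.4 × 9.8 = 425.3 N down at 4.65 m → arm 4.65 m, τ = 425.3 × 4.65 = 1978 N·m clockwise.
Hanging mass: 11.7 × 9.8 = 114.7 N down at 3.02 m → arm 3.02 m, τ = 114.7 × 3.02 = 346.4 N·m clockwise.
Net load moment about support A = 2922 N·m clockwise.
Reaction R at support B is upward at 5.84 m, arm 5.84 m → moment R × 5.84 counterclockwise.
Balancing moments: R × 5.84 = 2922, giving R = 500 N.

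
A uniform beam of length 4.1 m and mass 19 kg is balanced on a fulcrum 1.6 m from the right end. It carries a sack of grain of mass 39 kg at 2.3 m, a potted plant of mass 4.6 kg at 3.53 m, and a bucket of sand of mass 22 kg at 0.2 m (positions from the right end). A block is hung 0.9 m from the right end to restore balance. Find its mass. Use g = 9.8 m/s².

Taking torques about the fulcrum (at 1.6 m from the right end):
Beam weight: 19 × 9.8 = 186.2 N down at 2.05 m → arm 0.45 m, τ = 186.2 × 0.45 = 83.79 N·m counterclockwise.
Sack of grain: 39 × 9.8 = 382.2 N down at 2.3 m → arm 0.7 m, τ = 382.2 × 0.7 = 267.5 N·m counterclockwise.
Potted plant: 4.6 × 9.8 = 45.08 N down at 3.53 m → arm 1.93 m, τ = 45.08 × 1.93 = 87 N·m counterclockwise.
Bucket of sand: 22 × 9.8 = 215.6 N down at 0.2 m → arm 1.4 m, τ = 215.6 × 1.4 = 301.8 N·m clockwise.
Net moment of known loads = 136.5 N·m counterclockwise.
An unknown mass m at 0.9 m has arm 0.7 m; its moment is m·g·0.7 clockwise.
Στ = 0 ⇒ m × 9.8 × 0.7 = 136.5 ⇒ m = 136.5 / (9.8 × 0.7) = 19.9 kg.

m ≈ 19.9 kg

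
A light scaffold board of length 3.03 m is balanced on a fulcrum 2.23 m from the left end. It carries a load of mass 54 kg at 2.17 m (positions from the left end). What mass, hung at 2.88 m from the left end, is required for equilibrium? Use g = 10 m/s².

m ≈ 4.98 kg

Take moments about the fulcrum (at 2.23 m from the left end).
Load: 54 × 10 = 540 N down at 2.17 m → arm 0.06 m, τ = 540 × 0.06 = 32.4 N·m counterclockwise.
Net moment of known loads = 32.4 N·m counterclockwise.
An unknown mass m at 2.88 m has arm 0.65 m; its moment is m·g·0.65 clockwise.
Setting net torque to zero: m × 10 × 0.65 = 32.4 → m = 32.4 / (10 × 0.65) = 4.98 kg.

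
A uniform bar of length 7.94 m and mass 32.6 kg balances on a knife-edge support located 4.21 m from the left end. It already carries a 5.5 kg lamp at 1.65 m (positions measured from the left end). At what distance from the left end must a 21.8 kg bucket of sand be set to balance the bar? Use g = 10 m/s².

x ≈ 5.21 m from the left end

Sum moments about the knife-edge support (at 4.21 m from the left end) (the support reaction has zero arm there).
Beam weight: 32.6 × 10 = 326 N down at 3.97 m → arm 0.24 m, τ = 326 × 0.24 = 78.24 N·m counterclockwise.
Lamp: 5.5 × 10 = 55 N down at 1.65 m → arm 2.56 m, τ = 55 × 2.56 = 140.8 N·m counterclockwise.
Net moment of existing loads = 219 N·m counterclockwise.
The bucket of sand weighs 21.8 × 10 = 218 N and must supply an equal clockwise moment, so its lever arm about the knife-edge support is 219 / 218 = 1 m.
That puts it at 4.21 + 1 = 5.21 m from the left end.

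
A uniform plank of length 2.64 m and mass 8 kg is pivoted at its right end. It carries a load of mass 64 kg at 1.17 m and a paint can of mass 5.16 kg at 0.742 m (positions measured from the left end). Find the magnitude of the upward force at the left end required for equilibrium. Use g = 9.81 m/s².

Choose the right end as the axis so the unknown pivot reaction has zero arm there.
Beam weight: 8 × 9.81 = 78.48 N down at 1.32 m → arm 1.32 m, τ = 78.48 × 1.32 = 103.6 N·m counterclockwise.
Load: 64 × 9.81 = 627.8 N down at 1.17 m → arm 1.47 m, τ = 627.8 × 1.47 = 922.9 N·m counterclockwise.
Paint can: 5.16 × 9.81 = 50.62 N down at 0.742 m → arm 1.898 m, τ = 50.62 × 1.898 = 96.08 N·m counterclockwise.
Net moment of the loads = 1123 N·m counterclockwise.
The upward force F acts at the left end, arm 2.64 m, giving F × 2.64 clockwise.
For rotational equilibrium, F × 2.64 = 1123, so F = 1123 / 2.64 = 425 N.

F ≈ 425 N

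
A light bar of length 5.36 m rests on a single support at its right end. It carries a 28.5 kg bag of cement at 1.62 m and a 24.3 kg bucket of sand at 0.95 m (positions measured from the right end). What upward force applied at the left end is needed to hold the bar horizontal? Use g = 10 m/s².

Take moments about the right end.
Bag of cement: 28.5 × 10 = 285 N down at 1.62 m → arm 1.62 m, τ = 285 × 1.62 = 461.7 N·m counterclockwise.
Bucket of sand: 24.3 × 10 = 243 N down at 0.95 m → arm 0.95 m, τ = 243 × 0.95 = 230.8 N·m counterclockwise.
Net moment of the loads = 692.5 N·m counterclockwise.
The upward force F acts at the left end, arm 5.36 m, giving F × 5.36 clockwise.
Balancing moments: F × 5.36 = 692.5, giving F = 692.5 / 5.36 = 129 N.

F ≈ 129 N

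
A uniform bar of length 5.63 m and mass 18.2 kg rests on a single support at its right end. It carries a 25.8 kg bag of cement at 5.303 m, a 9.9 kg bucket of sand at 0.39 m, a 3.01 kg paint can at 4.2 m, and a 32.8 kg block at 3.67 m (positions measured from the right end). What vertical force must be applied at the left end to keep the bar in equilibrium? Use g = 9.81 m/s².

F ≈ 566 N

Taking torques about the right end:
Beam weight: 18.2 × 9.81 = 178.5 N down at 2.815 m → arm 2.815 m, τ = 178.5 × 2.815 = 502.5 N·m counterclockwise.
Bag of cement: 25.8 × 9.81 = 253.1 N down at 5.303 m → arm 5.303 m, τ = 253.1 × 5.303 = 1342 N·m counterclockwise.
Bucket of sand: 9.9 × 9.81 = 97.12 N down at 0.39 m → arm 0.39 m, τ = 97.12 × 0.39 = 37.88 N·m counterclockwise.
Paint can: 3.01 × 9.81 = 29.53 N down at 4.2 m → arm 4.2 m, τ = 29.53 × 4.2 = 124 N·m counterclockwise.
Block: 32.8 × 9.81 = 321.8 N down at 3.67 m → arm 3.67 m, τ = 321.8 × 3.67 = 1181 N·m counterclockwise.
Net moment of the loads = 3187 N·m counterclockwise.
The upward force F acts at the left end, arm 5.63 m, giving F × 5.63 clockwise.
Στ = 0 ⇒ F × 5.63 = 3187 ⇒ F = 3187 / 5.63 = 566 N.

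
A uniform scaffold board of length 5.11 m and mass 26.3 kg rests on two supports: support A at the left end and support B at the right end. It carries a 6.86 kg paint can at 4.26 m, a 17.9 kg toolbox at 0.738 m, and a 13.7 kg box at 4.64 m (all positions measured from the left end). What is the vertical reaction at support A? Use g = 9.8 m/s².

Choose support B as the axis so its reaction then has zero moment arm.
Beam weight: 26.3 × 9.8 = 257.7 N down at 2.555 m → arm 2.555 m, τ = 257.7 × 2.555 = 658.4 N·m counterclockwise.
Paint can: 6.86 × 9.8 = 67.23 N down at 4.26 m → arm 0.85 m, τ = 67.23 × 0.85 = 57.15 N·m counterclockwise.
Toolbox: 17.9 × 9.8 = 175.4 N down at 0.738 m → arm 4.372 m, τ = 175.4 × 4.372 = 766.8 N·m counterclockwise.
Box: 13.7 × 9.8 = 134.3 N down at 4.64 m → arm 0.47 m, τ = 134.3 × 0.47 = 63.12 N·m counterclockwise.
Net load moment about support B = 1545 N·m counterclockwise.
Reaction R at support A is upward at 0 m, arm 5.11 m → moment R × 5.11 clockwise.
Setting net torque to zero: R × 5.11 = 1545 → R = 302 N.

R_A ≈ 302 N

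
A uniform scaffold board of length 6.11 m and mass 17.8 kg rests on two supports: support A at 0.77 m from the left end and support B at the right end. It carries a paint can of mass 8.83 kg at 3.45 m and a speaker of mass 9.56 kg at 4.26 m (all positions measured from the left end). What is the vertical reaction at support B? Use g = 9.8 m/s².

Sum moments about support A (its reaction then has zero moment arm).
Beam weight: 17.8 × 9.8 = 174.4 N down at 3.055 m → arm 2.285 m, τ = 174.4 × 2.285 = 398.5 N·m clockwise.
Paint can: 8.83 × 9.8 = 86.53 N down at 3.45 m → arm 2.68 m, τ = 86.53 × 2.68 = 231.9 N·m clockwise.
Speaker: 9.56 × 9.8 = 93.69 N down at 4.26 m → arm 3.49 m, τ = 93.69 × 3.49 = 327 N·m clockwise.
Net load moment about support A = 957.4 N·m clockwise.
Reaction R at support B is upward at 6.11 m, arm 5.34 m → moment R × 5.34 counterclockwise.
Setting net torque to zero: R × 5.34 = 957.4 → R = 179 N.

R_B ≈ 179 N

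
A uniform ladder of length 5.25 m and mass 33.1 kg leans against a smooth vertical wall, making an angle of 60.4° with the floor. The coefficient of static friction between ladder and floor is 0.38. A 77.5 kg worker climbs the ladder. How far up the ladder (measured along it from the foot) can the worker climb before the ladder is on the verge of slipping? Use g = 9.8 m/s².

d ≈ 3.89 m

About the foot of the ladder:
Ladder weight 33.1×9.8 = 324.4 N acts at 2.625 m along the ladder; its horizontal arm is 2.625·cos60.4° = 1.297 m → τ = 420.7 N·m clockwise.
Worker weight 77.5×9.8 = 759.5 N at distance d → arm d·cos60.4° → τ = 759.5·d·0.4939 clockwise.
Wall normal N at the top has arm L sinθ = 4.565 m counterclockwise, so Στ = 0 gives N·4.565 = 420.7 + 375.1·d.
ΣFy = 0 ⇒ N_floor = 1084 N, so the maximum friction is μ_s·N_floor = 0.38×1084 = 411.9 N. ΣFx = 0 ⇒ N_wall = f, so at the slipping point N = 411.9 N.
Substituting: 411.9×4.565 = 420.7 + 375.1·d ⇒ d = (1880 − 420.7) / 375.1 = 3.89 m.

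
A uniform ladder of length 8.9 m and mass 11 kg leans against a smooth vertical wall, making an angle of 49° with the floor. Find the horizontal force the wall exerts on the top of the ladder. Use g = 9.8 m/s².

Choose the foot of the ladder as the axis so the floor normal and friction both act there and drop out.
Ladder weight 11×9.8 = 107.8 N acts at 4.45 m along the ladder; its horizontal arm is 4.45·cos49° = 2.919 m → τ = 314.7 N·m clockwise.
Wall normal N acts horizontally at the top; its moment arm is the height L sinθ = 8.9·sin49° = 6.717 m, counterclockwise.
Setting net torque to zero: N × 6.717 = 314.7 → N = 46.9 N.

N_wall ≈ 46.9 N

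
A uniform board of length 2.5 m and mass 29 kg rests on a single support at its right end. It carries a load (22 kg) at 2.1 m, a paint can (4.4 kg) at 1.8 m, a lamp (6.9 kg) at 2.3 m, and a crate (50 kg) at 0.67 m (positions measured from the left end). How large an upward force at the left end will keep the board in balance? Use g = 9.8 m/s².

F ≈ 553 N

About the right end:
Beam weight: 29 × 9.8 = 284.2 N down at 1.25 m → arm 1.25 m, τ = 284.2 × 1.25 = 355.2 N·m counterclockwise.
Load: 22 × 9.8 = 215.6 N down at 2.1 m → arm 0.4 m, τ = 215.6 × 0.4 = 86.24 N·m counterclockwise.
Paint can: 4.4 × 9.8 = 43.12 N down at 1.8 m → arm 0.7 m, τ = 43.12 × 0.7 = 30.18 N·m counterclockwise.
Lamp: 6.9 × 9.8 = 67.62 N down at 2.3 m → arm 0.2 m, τ = 67.62 × 0.2 = 13.52 N·m counterclockwise.
Crate: 50 × 9.8 = 490 N down at 0.67 m → arm 1.83 m, τ = 490 × 1.83 = 896.7 N·m counterclockwise.
Net moment of the loads = 1382 N·m counterclockwise.
The upward force F acts at the left end, arm 2.5 m, giving F × 2.5 clockwise.
For rotational equilibrium, F × 2.5 = 1382, so F = 1382 / 2.5 = 553 N.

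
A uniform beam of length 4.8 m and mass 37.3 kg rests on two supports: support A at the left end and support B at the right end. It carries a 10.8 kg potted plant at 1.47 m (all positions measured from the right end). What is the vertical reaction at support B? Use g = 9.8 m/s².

About support A:
Beam weight: 37.3 × 9.8 = 365.5 N down at 2.4 m → arm 2.4 m, τ = 365.5 × 2.4 = 877.2 N·m clockwise.
Potted plant: 10.8 × 9.8 = 105.8 N down at 1.47 m → arm 3.33 m, τ = 105.8 × 3.33 = 352.3 N·m clockwise.
Net load moment about support A = 1230 N·m clockwise.
Reaction R at support B is upward at 0 m, arm 4.8 m → moment R × 4.8 counterclockwise.
Στ = 0 ⇒ R × 4.8 = 1230 ⇒ R = 256 N.

R_B ≈ 256 N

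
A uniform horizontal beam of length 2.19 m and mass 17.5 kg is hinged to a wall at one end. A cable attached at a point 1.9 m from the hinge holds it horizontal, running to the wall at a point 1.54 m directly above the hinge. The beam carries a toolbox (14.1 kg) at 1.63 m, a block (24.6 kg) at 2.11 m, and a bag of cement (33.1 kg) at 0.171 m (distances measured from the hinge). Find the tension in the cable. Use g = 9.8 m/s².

T ≈ 817 N

Taking torques about the hinge:
Beam weight: 17.5 × 9.8 = 171.5 N down at 1.095 m → arm 1.095 m, τ = 171.5 × 1.095 = 187.8 N·m clockwise.
Toolbox: 14.1 × 9.8 = 138.2 N down at 1.63 m → arm 1.63 m, τ = 138.2 × 1.63 = 225.3 N·m clockwise.
Block: 24.6 × 9.8 = 241.1 N down at 2.11 m → arm 2.11 m, τ = 241.1 × 2.11 = 508.7 N·m clockwise.
Bag of cement: 33.1 × 9.8 = 324.4 N down at 0.171 m → arm 0.171 m, τ = 324.4 × 0.171 = 55.47 N·m clockwise.
Total clockwise load moment = 977.3 N·m.
The cable tension T acts at 1.9 m; only its component perpendicular to the beam, T sinθ, produces torque. sinθ = h/√(h²+d²) = 1.54/√(1.54²+1.9²) = 0.6297.
Setting net torque to zero: T × 1.9 × 0.6297 = 977.3 → T = 977.3 / 1.196 = 817 N.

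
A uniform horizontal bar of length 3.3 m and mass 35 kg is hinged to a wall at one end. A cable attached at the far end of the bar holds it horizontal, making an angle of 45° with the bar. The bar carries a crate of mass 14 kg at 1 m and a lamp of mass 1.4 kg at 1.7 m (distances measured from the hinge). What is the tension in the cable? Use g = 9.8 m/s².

About the hinge:
Beam weight: 35 × 9.8 = 343 N down at 1.65 m → arm 1.65 m, τ = 343 × 1.65 = 565.9 N·m clockwise.
Crate: 14 × 9.8 = 137.2 N down at 1 m → arm 1 m, τ = 137.2 × 1 = 137.2 N·m clockwise.
Lamp: 1.4 × 9.8 = 13.72 N down at 1.7 m → arm 1.7 m, τ = 13.72 × 1.7 = 23.32 N·m clockwise.
Total clockwise load moment = 726.4 N·m.
The cable tension T acts at 3.3 m; only its component perpendicular to the bar, T sinθ, produces torque. sin 45° = 0.7071.
Στ = 0 ⇒ T × 3.3 × 0.7071 = 726.4 ⇒ T = 726.4 / 2.333 = 311 N.

T ≈ 311 N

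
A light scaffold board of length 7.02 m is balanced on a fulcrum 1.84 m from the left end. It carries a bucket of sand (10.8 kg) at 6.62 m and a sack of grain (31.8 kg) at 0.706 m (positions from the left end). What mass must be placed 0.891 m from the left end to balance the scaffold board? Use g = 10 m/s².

Taking torques about the fulcrum (at 1.84 m from the left end):
Bucket of sand: 10.8 × 10 = 108 N down at 6.62 m → arm 4.78 m, τ = 108 × 4.78 = 516.2 N·m clockwise.
Sack of grain: 31.8 × 10 = 318 N down at 0.706 m → arm 1.134 m, τ = 318 × 1.134 = 360.6 N·m counterclockwise.
Net moment of known loads = 155.6 N·m clockwise.
An unknown mass m at 0.891 m has arm 0.949 m; its moment is m·g·0.949 counterclockwise.
Setting net torque to zero: m × 10 × 0.949 = 155.6 → m = 155.6 / (10 × 0.949) = 16.4 kg.

m ≈ 16.4 kg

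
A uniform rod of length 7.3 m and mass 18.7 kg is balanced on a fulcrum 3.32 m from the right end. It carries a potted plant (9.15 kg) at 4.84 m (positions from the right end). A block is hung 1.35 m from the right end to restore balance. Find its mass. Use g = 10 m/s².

Take moments about the fulcrum (at 3.32 m from the right end).
Beam weight: 18.7 × 10 = 187 N down at 3.65 m → arm 0.33 m, τ = 187 × 0.33 = 61.71 N·m counterclockwise.
Potted plant: 9.15 × 10 = 91.5 N down at 4.84 m → arm 1.52 m, τ = 91.5 × 1.52 = 139.1 N·m counterclockwise.
Net moment of known loads = 200.8 N·m counterclockwise.
An unknown mass m at 1.35 m has arm 1.97 m; its moment is m·g·1.97 clockwise.
For rotational equilibrium, m × 10 × 1.97 = 200.8, so m = 200.8 / (10 × 1.97) = 10.2 kg.

m ≈ 10.2 kg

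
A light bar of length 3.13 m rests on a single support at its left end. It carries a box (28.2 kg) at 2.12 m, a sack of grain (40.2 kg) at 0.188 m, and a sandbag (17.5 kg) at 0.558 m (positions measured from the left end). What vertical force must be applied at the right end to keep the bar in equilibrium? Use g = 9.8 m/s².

Take moments about the left end.
Box: 28.2 × 9.8 = 276.4 N down at 2.12 m → arm 2.12 m, τ = 276.4 × 2.12 = 586 N·m clockwise.
Sack of grain: 40.2 × 9.8 = 394 N down at 0.188 m → arm 0.188 m, τ = 394 × 0.188 = 74.07 N·m clockwise.
Sandbag: 17.5 × 9.8 = 171.5 N down at 0.558 m → arm 0.558 m, τ = 171.5 × 0.558 = 95.7 N·m clockwise.
Net moment of the loads = 755.8 N·m clockwise.
The upward force F acts at the right end, arm 3.13 m, giving F × 3.13 counterclockwise.
For rotational equilibrium, F × 3.13 = 755.8, so F = 755.8 / 3.13 = 241 N.

F ≈ 241 N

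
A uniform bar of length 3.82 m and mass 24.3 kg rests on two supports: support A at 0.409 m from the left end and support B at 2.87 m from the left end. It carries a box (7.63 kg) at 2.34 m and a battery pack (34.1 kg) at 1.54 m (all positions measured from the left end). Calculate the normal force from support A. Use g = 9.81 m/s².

R_A ≈ 290 N

About support B:
Beam weight: 24.3 × 9.81 = 238.4 N down at 1.91 m → arm 0.96 m, τ = 238.4 × 0.96 = 228.9 N·m counterclockwise.
Box: 7.63 × 9.81 = 74.85 N down at 2.34 m → arm 0.53 m, τ = 74.85 × 0.53 = 39.67 N·m counterclockwise.
Battery pack: 34.1 × 9.81 = 334.5 N down at 1.54 m → arm 1.33 m, τ = 334.5 × 1.33 = 444.9 N·m counterclockwise.
Net load moment about support B = 713.5 N·m counterclockwise.
Reaction R at support A is upward at 0.409 m, arm 2.461 m → moment R × 2.461 clockwise.
Setting net torque to zero: R × 2.461 = 713.5 → R = 290 N.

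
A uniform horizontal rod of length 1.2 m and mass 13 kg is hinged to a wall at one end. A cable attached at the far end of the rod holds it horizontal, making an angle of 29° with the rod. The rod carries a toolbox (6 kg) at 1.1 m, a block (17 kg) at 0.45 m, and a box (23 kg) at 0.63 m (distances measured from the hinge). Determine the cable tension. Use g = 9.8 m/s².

Take moments about the hinge.
Beam weight: 13 × 9.8 = 127.4 N down at 0.6 m → arm 0.6 m, τ = 127.4 × 0.6 = 76.44 N·m clockwise.
Toolbox: 6 × 9.8 = 58.8 N down at 1.1 m → arm 1.1 m, τ = 58.8 × 1.1 = 64.68 N·m clockwise.
Block: 17 × 9.8 = 166.6 N down at 0.45 m → arm 0.45 m, τ = 166.6 × 0.45 = 74.97 N·m clockwise.
Box: 23 × 9.8 = 225.4 N down at 0.63 m → arm 0.63 m, τ = 225.4 × 0.63 = 142 N·m clockwise.
Total clockwise load moment = 358.1 N·m.
The cable tension T acts at 1.2 m; only its component perpendicular to the rod, T sinθ, produces torque. sin 29° = 0.4848.
For rotational equilibrium, T × 1.2 × 0.4848 = 358.1, so T = 358.1 / 0.5818 = 616 N.

T ≈ 616 N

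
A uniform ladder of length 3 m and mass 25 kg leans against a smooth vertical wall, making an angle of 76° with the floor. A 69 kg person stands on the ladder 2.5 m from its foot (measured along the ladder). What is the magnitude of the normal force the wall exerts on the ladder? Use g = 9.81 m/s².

Taking torques about the foot of the ladder:
Ladder weight 25×9.81 = 245.2 N acts at 1.5 m along the ladder; its horizontal arm is 1.5·cos76° = 0.3629 m → τ = 88.98 N·m clockwise.
Person: 69×9.81 = 676.9 N at 2.5 m → arm 0.6048 m → τ = 409.4 N·m clockwise.
Wall normal N acts horizontally at the top; its moment arm is the height L sinθ = 3·sin76° = 2.911 m, counterclockwise.
Setting net torque to zero: N × 2.911 = 498.4 → N = 171 N.

N_wall ≈ 171 N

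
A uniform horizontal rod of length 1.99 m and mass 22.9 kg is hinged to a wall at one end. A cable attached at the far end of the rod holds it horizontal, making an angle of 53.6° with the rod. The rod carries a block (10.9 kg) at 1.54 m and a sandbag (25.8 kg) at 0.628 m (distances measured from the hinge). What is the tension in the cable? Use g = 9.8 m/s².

About the hinge:
Beam weight: 22.9 × 9.8 = 224.4 N down at 0.995 m → arm 0.995 m, τ = 224.4 × 0.995 = 223.3 N·m clockwise.
Block: 10.9 × 9.8 = 106.8 N down at 1.54 m → arm 1.54 m, τ = 106.8 × 1.54 = 164.5 N·m clockwise.
Sandbag: 25.8 × 9.8 = 252.8 N down at 0.628 m → arm 0.628 m, τ = 252.8 × 0.628 = 158.8 N·m clockwise.
Total clockwise load moment = 546.6 N·m.
The cable tension T acts at 1.99 m; only its component perpendicular to the rod, T sinθ, produces torque. sin 53.6° = 0.8049.
For rotational equilibrium, T × 1.99 × 0.8049 = 546.6, so T = 546.6 / 1.602 = 341 N.

T ≈ 341 N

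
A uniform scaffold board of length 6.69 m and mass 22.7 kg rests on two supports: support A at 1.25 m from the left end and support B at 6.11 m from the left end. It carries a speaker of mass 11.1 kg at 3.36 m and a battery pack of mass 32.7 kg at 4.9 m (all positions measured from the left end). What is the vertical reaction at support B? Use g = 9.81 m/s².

Take moments about support A.
Beam weight: 22.7 × 9.81 = 222.7 N down at 3.345 m → arm 2.095 m, τ = 222.7 × 2.095 = 466.6 N·m clockwise.
Speaker: 11.1 × 9.81 = 108.9 N down at 3.36 m → arm 2.11 m, τ = 108.9 × 2.11 = 229.8 N·m clockwise.
Battery pack: 32.7 × 9.81 = 320.8 N down at 4.9 m → arm 3.65 m, τ = 320.8 × 3.65 = 1171 N·m clockwise.
Net load moment about support A = 1867 N·m clockwise.
Reaction R at support B is upward at 6.11 m, arm 4.86 m → moment R × 4.86 counterclockwise.
For rotational equilibrium, R × 4.86 = 1867, so R = 384 N.

R_B ≈ 384 N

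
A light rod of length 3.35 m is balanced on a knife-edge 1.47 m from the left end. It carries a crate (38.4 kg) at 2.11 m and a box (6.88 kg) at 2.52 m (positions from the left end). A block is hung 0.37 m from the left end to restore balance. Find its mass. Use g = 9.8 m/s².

Choose the knife-edge (at 1.47 m from the left end) as the axis so the support reaction has zero arm there.
Crate: 38.4 × 9.8 = 376.3 N down at 2.11 m → arm 0.64 m, τ = 376.3 × 0.64 = 240.8 N·m clockwise.
Box: 6.88 × 9.8 = 67.42 N down at 2.52 m → arm 1.05 m, τ = 67.42 × 1.05 = 70.79 N·m clockwise.
Net moment of known loads = 311.6 N·m clockwise.
An unknown mass m at 0.37 m has arm 1.1 m; its moment is m·g·1.1 counterclockwise.
Setting net torque to zero: m × 9.8 × 1.1 = 311.6 → m = 311.6 / (9.8 × 1.1) = 28.9 kg.

m ≈ 28.9 kg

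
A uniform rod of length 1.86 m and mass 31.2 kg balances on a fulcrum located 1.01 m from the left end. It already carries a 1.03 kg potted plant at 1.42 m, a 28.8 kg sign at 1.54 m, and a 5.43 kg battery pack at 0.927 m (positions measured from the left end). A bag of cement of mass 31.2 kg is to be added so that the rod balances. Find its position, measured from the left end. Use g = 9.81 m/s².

About the fulcrum (at 1.01 m from the left end):
Beam weight: 31.2 × 9.81 = 306.1 N down at 0.93 m → arm 0.08 m, τ = 306.1 × 0.08 = 24.49 N·m counterclockwise.
Potted plant: 1.03 × 9.81 = 10.1 N down at 1.42 m → arm 0.41 m, τ = 10.1 × 0.41 = 4.141 N·m clockwise.
Sign: 28.8 × 9.81 = 282.5 N down at 1.54 m → arm 0.53 m, τ = 282.5 × 0.53 = 149.7 N·m clockwise.
Battery pack: 5.43 × 9.81 = 53.27 N down at 0.927 m → arm 0.083 m, τ = 53.27 × 0.083 = 4.421 N·m counterclockwise.
Net moment of existing loads = 124.9 N·m clockwise.
The bag of cement weighs 31.2 × 9.81 = 306.1 N and must supply an equal counterclockwise moment, so its lever arm about the fulcrum is 124.9 / 306.1 = 0.408 m.
That puts it at 1.01 − 0.408 = 0.602 m from the left end.

x ≈ 0.602 m from the left end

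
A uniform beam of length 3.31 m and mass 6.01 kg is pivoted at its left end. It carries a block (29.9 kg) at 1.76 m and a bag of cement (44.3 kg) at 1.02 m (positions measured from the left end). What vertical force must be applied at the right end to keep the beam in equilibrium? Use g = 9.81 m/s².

F ≈ 319 N

Choose the left end as the axis so the unknown pivot reaction has zero arm there.
Beam weight: 6.01 × 9.81 = 58.96 N down at 1.655 m → arm 1.655 m, τ = 58.96 × 1.655 = 97.58 N·m clockwise.
Block: 29.9 × 9.81 = 293.3 N down at 1.76 m → arm 1.76 m, τ = 293.3 × 1.76 = 516.2 N·m clockwise.
Bag of cement: 44.3 × 9.81 = 434.6 N down at 1.02 m → arm 1.02 m, τ = 434.6 × 1.02 = 443.3 N·m clockwise.
Net moment of the loads = 1057 N·m clockwise.
The upward force F acts at the right end, arm 3.31 m, giving F × 3.31 counterclockwise.
For rotational equilibrium, F × 3.31 = 1057, so F = 1057 / 3.31 = 319 N.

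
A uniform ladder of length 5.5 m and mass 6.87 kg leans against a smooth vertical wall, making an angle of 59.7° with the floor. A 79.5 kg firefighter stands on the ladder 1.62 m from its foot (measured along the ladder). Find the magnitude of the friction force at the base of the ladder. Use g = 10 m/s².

f ≈ 157 N

Taking torques about the foot of the ladder:
Ladder weight 6.87×10 = 68.7 N acts at 2.75 m along the ladder; its horizontal arm is 2.75·cos59.7° = 1.387 m → τ = 95.29 N·m clockwise.
Firefighter: 79.5×10 = 795 N at 1.62 m → arm 0.8173 m → τ = 649.8 N·m clockwise.
Wall normal N acts horizontally at the top; its moment arm is the height L sinθ = 5.5·sin59.7° = 4.749 m, counterclockwise.
Στ = 0 ⇒ N × 4.749 = 745.1 ⇒ N = 157 N.
ΣFx = 0: friction at the foot balances the wall's push, so f = N_wall = 157 N.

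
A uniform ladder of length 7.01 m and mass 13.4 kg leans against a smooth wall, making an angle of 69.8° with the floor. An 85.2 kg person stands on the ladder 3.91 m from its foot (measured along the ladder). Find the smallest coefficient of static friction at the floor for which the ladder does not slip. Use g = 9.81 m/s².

Take moments about the foot of the ladder.
Ladder weight 13.4×9.81 = 131.5 N acts at 3.505 m along the ladder; its horizontal arm is 3.505·cos69.8° = 1.21 m → τ = 159.1 N·m clockwise.
Person: 85.2×9.81 = 835.8 N at 3.91 m → arm 1.35 m → τ = 1128 N·m clockwise.
Wall normal N acts horizontally at the top; its moment arm is the height L sinθ = 7.01·sin69.8° = 6.579 m, counterclockwise.
Στ = 0 ⇒ N × 6.579 = 1287 ⇒ N = 195.6 N.
ΣFx = 0 ⇒ f = N_wall = 195.6 N. ΣFy = 0 ⇒ N_floor = 967.3 N.
μ_min = f / N_floor = 195.6 / 967.3 = 0.202.

μ_min ≈ 0.202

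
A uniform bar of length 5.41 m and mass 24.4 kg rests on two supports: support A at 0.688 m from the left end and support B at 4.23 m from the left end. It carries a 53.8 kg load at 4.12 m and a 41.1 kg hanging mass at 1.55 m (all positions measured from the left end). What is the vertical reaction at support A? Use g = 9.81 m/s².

Taking torques about support B:
Beam weight: 24.4 × 9.81 = 239.4 N down at 2.705 m → arm 1.525 m, τ = 239.4 × 1.525 = 365.1 N·m counterclockwise.
Load: 53.8 × 9.81 = 527.8 N down at 4.12 m → arm 0.11 m, τ = 527.8 × 0.11 = 58.06 N·m counterclockwise.
Hanging mass: 41.1 × 9.81 = 403.2 N down at 1.55 m → arm 2.68 m, τ = 403.2 × 2.68 = 1081 N·m counterclockwise.
Net load moment about support B = 1504 N·m counterclockwise.
Reaction R at support A is upward at 0.688 m, arm 3.542 m → moment R × 3.542 clockwise.
Setting net torque to zero: R × 3.542 = 1504 → R = 425 N.

R_A ≈ 425 N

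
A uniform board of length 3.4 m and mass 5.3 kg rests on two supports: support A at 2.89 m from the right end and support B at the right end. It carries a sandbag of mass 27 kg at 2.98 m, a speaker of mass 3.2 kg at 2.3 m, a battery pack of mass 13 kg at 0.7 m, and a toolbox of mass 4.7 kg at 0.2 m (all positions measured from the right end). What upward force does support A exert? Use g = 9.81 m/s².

R_A ≈ 363 N

Taking torques about support B:
Beam weight: 5.3 × 9.81 = 51.99 N down at 1.7 m → arm 1.7 m, τ = 51.99 × 1.7 = 88.38 N·m counterclockwise.
Sandbag: 27 × 9.81 = 264.9 N down at 2.98 m → arm 2.98 m, τ = 264.9 × 2.98 = 789.4 N·m counterclockwise.
Speaker: 3.2 × 9.81 = 31.39 N down at 2.3 m → arm 2.3 m, τ = 31.39 × 2.3 = 72.2 N·m counterclockwise.
Battery pack: 13 × 9.81 = 127.5 N down at 0.7 m → arm 0.7 m, τ = 127.5 × 0.7 = 89.25 N·m counterclockwise.
Toolbox: 4.7 × 9.81 = 46.11 N down at 0.2 m → arm 0.2 m, τ = 46.11 × 0.2 = 9.222 N·m counterclockwise.
Net load moment about support B = 1048 N·m counterclockwise.
Reaction R at support A is upward at 2.89 m, arm 2.89 m → moment R × 2.89 clockwise.
For rotational equilibrium, R × 2.89 = 1048, so R = 363 N.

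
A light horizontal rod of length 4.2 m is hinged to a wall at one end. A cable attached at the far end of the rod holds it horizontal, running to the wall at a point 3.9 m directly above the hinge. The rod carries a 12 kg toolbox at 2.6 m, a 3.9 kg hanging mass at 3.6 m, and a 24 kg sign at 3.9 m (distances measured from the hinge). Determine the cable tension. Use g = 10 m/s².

T ≈ 486 N

Take moments about the hinge.
Toolbox: 12 × 10 = 120 N down at 2.6 m → arm 2.6 m, τ = 120 × 2.6 = 312 N·m clockwise.
Hanging mass: 3.9 × 10 = 39 N down at 3.6 m → arm 3.6 m, τ = 39 × 3.6 = 140.4 N·m clockwise.
Sign: 24 × 10 = 240 N down at 3.9 m → arm 3.9 m, τ = 240 × 3.9 = 936 N·m clockwise.
Total clockwise load moment = 1388 N·m.
The cable tension T acts at 4.2 m; only its component perpendicular to the rod, T sinθ, produces torque. sinθ = h/√(h²+d²) = 3.9/√(3.9²+4.2²) = 0.6805.
Setting net torque to zero: T × 4.2 × 0.6805 = 1388 → T = 1388 / 2.858 = 486 N.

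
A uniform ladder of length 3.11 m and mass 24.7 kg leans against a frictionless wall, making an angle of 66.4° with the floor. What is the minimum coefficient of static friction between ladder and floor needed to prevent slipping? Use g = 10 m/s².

About the foot of the ladder:
Ladder weight 24.7×10 = 247 N acts at 1.555 m along the ladder; its horizontal arm is 1.555·cos66.4° = 0.6225 m → τ = 153.8 N·m clockwise.
Wall normal N acts horizontally at the top; its moment arm is the height L sinθ = 3.11·sin66.4° = 2.85 m, counterclockwise.
Setting net torque to zero: N × 2.85 = 153.8 → N = 53.96 N.
ΣFx = 0 ⇒ f = N_wall = 53.96 N. ΣFy = 0 ⇒ N_floor = 247 N.
μ_min = f / N_floor = 53.96 / 247 = 0.218.

μ_min ≈ 0.218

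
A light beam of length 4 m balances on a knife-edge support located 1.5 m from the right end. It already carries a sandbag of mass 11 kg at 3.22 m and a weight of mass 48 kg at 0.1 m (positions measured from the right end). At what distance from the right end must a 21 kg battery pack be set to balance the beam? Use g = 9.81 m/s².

Sum moments about the knife-edge support (at 1.5 m from the right end) (the support reaction has zero arm there).
Sandbag: 11 × 9.81 = 107.9 N down at 3.22 m → arm 1.72 m, τ = 107.9 × 1.72 = 185.6 N·m counterclockwise.
Weight: 48 × 9.81 = 470.9 N down at 0.1 m → arm 1.4 m, τ = 470.9 × 1.4 = 659.3 N·m clockwise.
Net moment of existing loads = 473.7 N·m clockwise.
The battery pack weighs 21 × 9.81 = 206 N and must supply an equal counterclockwise moment, so its lever arm about the knife-edge support is 473.7 / 206 = 2.3 m.
That puts it at 1.5 + 2.3 = 3.8 m from the right end.

x ≈ 3.8 m from the right end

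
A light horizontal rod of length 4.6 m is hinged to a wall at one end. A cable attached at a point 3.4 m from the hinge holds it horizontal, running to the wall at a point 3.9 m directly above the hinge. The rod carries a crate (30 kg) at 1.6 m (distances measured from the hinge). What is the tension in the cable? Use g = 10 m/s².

About the hinge:
Crate: 30 × 10 = 300 N down at 1.6 m → arm 1.6 m, τ = 300 × 1.6 = 480 N·m clockwise.
Total clockwise load moment = 480 N·m.
The cable tension T acts at 3.4 m; only its component perpendicular to the rod, T sinθ, produces torque. sinθ = h/√(h²+d²) = 3.9/√(3.9²+3.4²) = 0.7538.
Balancing moments: T × 3.4 × 0.7538 = 480, giving T = 480 / 2.563 = 187 N.

T ≈ 187 N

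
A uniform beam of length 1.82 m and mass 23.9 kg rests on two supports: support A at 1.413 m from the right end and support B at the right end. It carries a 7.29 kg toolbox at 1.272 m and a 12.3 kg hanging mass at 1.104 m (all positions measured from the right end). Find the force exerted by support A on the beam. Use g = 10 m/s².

R_A ≈ 316 N

Take moments about support B.
Beam weight: 23.9 × 10 = 239 N down at 0.91 m → arm 0.91 m, τ = 239 × 0.91 = 217.5 N·m counterclockwise.
Toolbox: 7.29 × 10 = 72.9 N down at 1.272 m → arm 1.272 m, τ = 72.9 × 1.272 = 92.73 N·m counterclockwise.
Hanging mass: 12.3 × 10 = 123 N down at 1.104 m → arm 1.104 m, τ = 123 × 1.104 = 135.8 N·m counterclockwise.
Net load moment about support B = 446 N·m counterclockwise.
Reaction R at support A is upward at 1.413 m, arm 1.413 m → moment R × 1.413 clockwise.
For rotational equilibrium, R × 1.413 = 446, so R = 316 N.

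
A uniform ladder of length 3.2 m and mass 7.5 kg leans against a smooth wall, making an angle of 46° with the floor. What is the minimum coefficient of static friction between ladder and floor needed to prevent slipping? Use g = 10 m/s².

μ_min ≈ 0.483

Choose the foot of the ladder as the axis so the floor normal and friction both act there and drop out.
Ladder weight 7.5×10 = 75 N acts at 1.6 m along the ladder; its horizontal arm is 1.6·cos46° = 1.111 m → τ = 83.33 N·m clockwise.
Wall normal N acts horizontally at the top; its moment arm is the height L sinθ = 3.2·sin46° = 2.302 m, counterclockwise.
For rotational equilibrium, N × 2.302 = 83.33, so N = 36.2 N.
ΣFx = 0 ⇒ f = N_wall = 36.2 N. ΣFy = 0 ⇒ N_floor = 75 N.
μ_min = f / N_floor = 36.2 / 75 = 0.483.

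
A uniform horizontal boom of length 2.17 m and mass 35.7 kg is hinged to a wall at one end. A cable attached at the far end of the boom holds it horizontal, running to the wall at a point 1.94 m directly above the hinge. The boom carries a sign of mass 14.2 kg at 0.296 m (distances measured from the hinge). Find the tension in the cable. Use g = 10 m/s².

Take moments about the hinge.
Beam weight: 35.7 × 10 = 357 N down at 1.085 m → arm 1.085 m, τ = 357 × 1.085 = 387.3 N·m clockwise.
Sign: 14.2 × 10 = 142 N down at 0.296 m → arm 0.296 m, τ = 142 × 0.296 = 42.03 N·m clockwise.
Total clockwise load moment = 429.3 N·m.
The cable tension T acts at 2.17 m; only its component perpendicular to the boom, T sinθ, produces torque. sinθ = h/√(h²+d²) = 1.94/√(1.94²+2.17²) = 0.6665.
Setting net torque to zero: T × 2.17 × 0.6665 = 429.3 → T = 429.3 / 1.446 = 297 N.

T ≈ 297 N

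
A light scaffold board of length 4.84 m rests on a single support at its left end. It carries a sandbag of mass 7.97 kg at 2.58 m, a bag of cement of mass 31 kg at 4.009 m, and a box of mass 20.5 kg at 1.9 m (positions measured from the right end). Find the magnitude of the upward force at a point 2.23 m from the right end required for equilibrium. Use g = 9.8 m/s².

F ≈ 391 N

Take moments about the left end.
Sandbag: 7.97 × 9.8 = 78.11 N down at 2.58 m → arm 2.26 m, τ = 78.11 × 2.26 = 176.5 N·m clockwise.
Bag of cement: 31 × 9.8 = 303.8 N down at 4.009 m → arm 0.831 m, τ = 303.8 × 0.831 = 252.5 N·m clockwise.
Box: 20.5 × 9.8 = 200.9 N down at 1.9 m → arm 2.94 m, τ = 200.9 × 2.94 = 590.6 N·m clockwise.
Net moment of the loads = 1020 N·m clockwise.
The upward force F acts at a point 2.23 m from the right end, arm 2.61 m, giving F × 2.61 counterclockwise.
Balancing moments: F × 2.61 = 1020, giving F = 1020 / 2.61 = 391 N.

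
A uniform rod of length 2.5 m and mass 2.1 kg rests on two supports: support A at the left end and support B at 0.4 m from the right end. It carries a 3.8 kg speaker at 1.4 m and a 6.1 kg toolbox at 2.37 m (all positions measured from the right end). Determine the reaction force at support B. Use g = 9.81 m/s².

About support A:
Beam weight: 2.1 × 9.81 = 20.6 N down at 1.25 m → arm 1.25 m, τ = 20.6 × 1.25 = 25.75 N·m clockwise.
Speaker: 3.8 × 9.81 = 37.28 N down at 1.4 m → arm 1.1 m, τ = 37.28 × 1.1 = 41.01 N·m clockwise.
Toolbox: 6.1 × 9.81 = 59.84 N down at 2.37 m → arm 0.13 m, τ = 59.84 × 0.13 = 7.779 N·m clockwise.
Net load moment about support A = 74.54 N·m clockwise.
Reaction R at support B is upward at 0.4 m, arm 2.1 m → moment R × 2.1 counterclockwise.
Setting net torque to zero: R × 2.1 = 74.54 → R = 35.5 N.

R_B ≈ 35.5 N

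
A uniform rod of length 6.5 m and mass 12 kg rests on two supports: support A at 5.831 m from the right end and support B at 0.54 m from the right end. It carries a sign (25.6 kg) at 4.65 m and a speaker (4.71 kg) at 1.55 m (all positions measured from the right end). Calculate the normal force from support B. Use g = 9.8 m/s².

Taking torques about support A:
Beam weight: 12 × 9.8 = 117.6 N down at 3.25 m → arm 2.581 m, τ = 117.6 × 2.581 = 303.5 N·m clockwise.
Sign: 25.6 × 9.8 = 250.9 N down at 4.65 m → arm 1.181 m, τ = 250.9 × 1.181 = 296.3 N·m clockwise.
Speaker: 4.71 × 9.8 = 46.16 N down at 1.55 m → arm 4.281 m, τ = 46.16 × 4.281 = 197.6 N·m clockwise.
Net load moment about support A = 797.4 N·m clockwise.
Reaction R at support B is upward at 0.54 m, arm 5.291 m → moment R × 5.291 counterclockwise.
Setting net torque to zero: R × 5.291 = 797.4 → R = 151 N.

R_B ≈ 151 N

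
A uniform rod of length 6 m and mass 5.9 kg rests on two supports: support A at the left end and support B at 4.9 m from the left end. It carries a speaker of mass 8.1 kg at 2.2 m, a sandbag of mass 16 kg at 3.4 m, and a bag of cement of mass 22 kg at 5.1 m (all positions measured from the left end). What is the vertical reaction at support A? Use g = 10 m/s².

About support B:
Beam weight: 5.9 × 10 = 59 N down at 3 m → arm 1.9 m, τ = 59 × 1.9 = 112.1 N·m counterclockwise.
Speaker: 8.1 × 10 = 81 N down at 2.2 m → arm 2.7 m, τ = 81 × 2.7 = 218.7 N·m counterclockwise.
Sandbag: 16 × 10 = 160 N down at 3.4 m → arm 1.5 m, τ = 160 × 1.5 = 240 N·m counterclockwise.
Bag of cement: 22 × 10 = 220 N down at 5.1 m → arm 0.2 m, τ = 220 × 0.2 = 44 N·m clockwise.
Net load moment about support B = 526.8 N·m counterclockwise.
Reaction R at support A is upward at 0 m, arm 4.9 m → moment R × 4.9 clockwise.
Στ = 0 ⇒ R × 4.9 = 526.8 ⇒ R = 108 N.

R_A ≈ 108 N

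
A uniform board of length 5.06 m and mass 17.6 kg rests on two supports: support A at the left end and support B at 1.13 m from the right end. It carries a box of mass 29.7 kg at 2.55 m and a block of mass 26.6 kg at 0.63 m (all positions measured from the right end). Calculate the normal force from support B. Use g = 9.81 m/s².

R_B ≈ 591 N

Taking torques about support A:
Beam weight: 17.6 × 9.81 = 172.7 N down at 2.53 m → arm 2.53 m, τ = 172.7 × 2.53 = 436.9 N·m clockwise.
Box: 29.7 × 9.81 = 291.4 N down at 2.55 m → arm 2.51 m, τ = 291.4 × 2.51 = 731.4 N·m clockwise.
Block: 26.6 × 9.81 = 260.9 N down at 0.63 m → arm 4.43 m, τ = 260.9 × 4.43 = 1156 N·m clockwise.
Net load moment about support A = 2324 N·m clockwise.
Reaction R at support B is upward at 1.13 m, arm 3.93 m → moment R × 3.93 counterclockwise.
Setting net torque to zero: R × 3.93 = 2324 → R = 591 N.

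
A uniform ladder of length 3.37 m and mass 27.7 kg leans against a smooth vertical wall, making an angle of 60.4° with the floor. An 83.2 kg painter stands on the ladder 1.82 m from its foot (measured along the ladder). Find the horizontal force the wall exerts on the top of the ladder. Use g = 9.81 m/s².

Taking torques about the foot of the ladder:
Ladder weight 27.7×9.81 = 271.7 N acts at 1.685 m along the ladder; its horizontal arm is 1.685·cos60.4° = 0.8323 m → τ = 226.1 N·m clockwise.
Painter: 83.2×9.81 = 816.2 N at 1.82 m → arm 0.899 m → τ = 733.8 N·m clockwise.
Wall normal N acts horizontally at the top; its moment arm is the height L sinθ = 3.37·sin60.4° = 2.93 m, counterclockwise.
For rotational equilibrium, N × 2.93 = 959.9, so N = 328 N.

N_wall ≈ 328 N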